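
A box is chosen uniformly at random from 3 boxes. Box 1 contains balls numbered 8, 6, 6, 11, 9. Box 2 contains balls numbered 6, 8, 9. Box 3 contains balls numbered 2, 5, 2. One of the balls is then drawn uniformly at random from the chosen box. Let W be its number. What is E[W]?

E[W | box 1] = (8+6+6+11+9)/5 = 8.
E[W | box 2] = (6+8+9)/3 = 23/3.
E[W | box 3] = (2+5+2)/3 = 3.
By the law of total expectation,
E[W] = (1/3)·(8) + (1/3)·(23/3) + (1/3)·(3) = 56/9.

56/9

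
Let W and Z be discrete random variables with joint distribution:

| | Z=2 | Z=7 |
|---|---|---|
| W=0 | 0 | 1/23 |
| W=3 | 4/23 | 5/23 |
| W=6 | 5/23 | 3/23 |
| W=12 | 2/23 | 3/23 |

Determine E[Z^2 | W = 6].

167/8

P(W = 6) = 8/23.
Σ Z^2·P over the event = 4·(5/23) + 49·(3/23) = 167/23.
E[Z^2 | W = 6] = (167/23) / (8/23) = 167/8.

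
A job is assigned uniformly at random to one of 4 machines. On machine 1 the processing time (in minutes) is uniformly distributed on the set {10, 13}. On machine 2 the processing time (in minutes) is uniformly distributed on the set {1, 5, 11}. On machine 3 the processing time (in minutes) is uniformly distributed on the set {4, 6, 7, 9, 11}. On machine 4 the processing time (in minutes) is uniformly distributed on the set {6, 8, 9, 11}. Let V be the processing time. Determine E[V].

E[V | machine 1] = (10+13)/2 = 23/2.
E[V | machine 2] = (1+5+11)/3 = 17/3.
E[V | machine 3] = (4+6+7+9+11)/5 = 37/5.
E[V | machine 4] = (6+8+9+11)/4 = 17/2.
E[V] = (1/4)·(23/2) + (1/4)·(17/3) + (1/4)·(37/5) + (1/4)·(17/2) = 124/15.

124/15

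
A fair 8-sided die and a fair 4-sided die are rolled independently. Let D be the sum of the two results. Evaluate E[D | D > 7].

66/7

P(D > 7) = 7/16.
Σ over the event: 8·1/8 + 9·1/8 + 10·3/32 + 11·1/16 + 12·1/32 = 33/8.
E[D | D > 7] = (33/8) / (7/16) = 66/7.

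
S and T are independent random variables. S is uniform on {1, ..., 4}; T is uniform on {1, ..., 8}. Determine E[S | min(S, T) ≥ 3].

P(min(S, T) ≥ 3) = 3/8.
Summing S·P(x,y) over outcomes with min(S, T) ≥ 3 gives 21/16.
E[S | min(S, T) ≥ 3] = (21/16) / (3/8) = 7/2.

7/2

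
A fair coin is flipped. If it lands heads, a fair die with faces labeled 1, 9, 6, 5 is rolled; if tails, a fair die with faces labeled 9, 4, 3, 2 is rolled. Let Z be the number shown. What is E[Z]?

E[Z | heads] = (1+9+6+5)/4 = 21/4.
E[Z | tails] = (9+4+3+2)/4 = 9/2.
E[Z] = (1/2)·(21/4) + (1/2)·(9/2) = 39/8.

39/8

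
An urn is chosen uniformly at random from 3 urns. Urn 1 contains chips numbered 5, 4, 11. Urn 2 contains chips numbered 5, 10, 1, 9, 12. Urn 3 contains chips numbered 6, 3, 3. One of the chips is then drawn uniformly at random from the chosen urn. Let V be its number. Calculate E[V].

271/45

E[V | urn 1] = (5+4+11)/3 = 20/3.
E[V | urn 2] = (5+10+1+9+12)/5 = 37/5.
E[V | urn 3] = (6+3+3)/3 = 4.
E[V] = (1/3)·(20/3) + (1/3)·(37/5) + (1/3)·(4) = 271/45.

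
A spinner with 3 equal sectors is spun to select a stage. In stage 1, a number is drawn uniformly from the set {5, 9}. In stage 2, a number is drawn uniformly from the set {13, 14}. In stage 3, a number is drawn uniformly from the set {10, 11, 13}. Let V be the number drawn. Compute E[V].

E[V | stage 1] = (5+9)/2 = 7.
E[V | stage 2] = (13+14)/2 = 27/2.
E[V | stage 3] = (10+11+13)/3 = 34/3.
By the law of total expectation,
E[V] = (1/3)·(7) + (1/3)·(27/2) + (1/3)·(34/3) = 191/18.

191/18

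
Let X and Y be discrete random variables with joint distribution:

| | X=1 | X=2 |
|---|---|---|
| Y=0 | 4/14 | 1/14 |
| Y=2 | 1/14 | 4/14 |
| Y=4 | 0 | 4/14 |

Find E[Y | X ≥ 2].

P(X ≥ 2) = 9/14.
Σ Y·P over the event = 0·(1/14) + 2·(4/14) + 4·(4/14) = 12/7.
E[Y | X ≥ 2] = (12/7) / (9/14) = 8/3.

8/3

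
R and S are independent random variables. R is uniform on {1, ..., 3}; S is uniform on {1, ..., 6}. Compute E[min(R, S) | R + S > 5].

P(R + S > 5) = 1/2.
Summing min(R,S)·P(x,y) over outcomes with R + S > 5 gives 10/9.
E[min(R, S) | R + S > 5] = (10/9) / (1/2) = 20/9.

20/9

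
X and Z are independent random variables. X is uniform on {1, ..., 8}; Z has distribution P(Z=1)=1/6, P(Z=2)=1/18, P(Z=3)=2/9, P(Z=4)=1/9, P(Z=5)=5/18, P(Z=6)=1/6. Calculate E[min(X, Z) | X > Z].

P(X > Z) = 19/36.
Summing min(X,Z)·P(x,y) over outcomes with X > Z gives 59/36.
E[min(X, Z) | X > Z] = (59/36) / (19/36) = 59/19.

59/19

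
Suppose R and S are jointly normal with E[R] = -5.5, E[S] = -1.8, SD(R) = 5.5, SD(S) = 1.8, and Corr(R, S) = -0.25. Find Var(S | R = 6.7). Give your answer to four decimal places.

3.0375

The conditional variance in a bivariate normal is σ_S²(1 − ρ²), independent of x.
Var(S | R=6.7) = (1.8)²·(1 − (-0.25)²) = 3.24·0.9375 = 3.0375.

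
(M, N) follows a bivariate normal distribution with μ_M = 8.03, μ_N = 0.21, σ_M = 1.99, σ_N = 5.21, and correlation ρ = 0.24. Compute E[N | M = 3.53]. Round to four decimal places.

-2.6175

The regression of N on M has slope ρ·σ_N/σ_M and passes through (μ_M, μ_N).
E[N | M=3.53] = 0.21 + (0.24)·(5.21/1.99)·(3.53 − (8.03)) = 0.21 + (0.62834)·(-4.5) = -2.6175.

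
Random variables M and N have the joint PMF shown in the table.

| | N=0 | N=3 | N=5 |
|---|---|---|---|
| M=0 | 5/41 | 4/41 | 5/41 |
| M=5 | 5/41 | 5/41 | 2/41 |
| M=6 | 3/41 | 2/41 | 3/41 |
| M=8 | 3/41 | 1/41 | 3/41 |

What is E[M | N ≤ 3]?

P(N ≤ 3) = 28/41.
Summing M·P(M=x,N=y) over the conditioning event gives 112/41.
E[M | N ≤ 3] = (112/41) / (28/41) = 4.

4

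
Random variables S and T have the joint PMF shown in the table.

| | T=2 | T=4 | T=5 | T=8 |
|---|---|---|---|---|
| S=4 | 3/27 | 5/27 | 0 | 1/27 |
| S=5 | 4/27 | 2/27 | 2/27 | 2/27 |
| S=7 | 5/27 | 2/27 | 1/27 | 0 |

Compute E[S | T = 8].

14/3

P(T = 8) = 1/9.
Σ S·P over the event = 4·(1/27) + 5·(2/27) = 14/27.
E[S | T = 8] = (14/27) / (1/9) = 14/3.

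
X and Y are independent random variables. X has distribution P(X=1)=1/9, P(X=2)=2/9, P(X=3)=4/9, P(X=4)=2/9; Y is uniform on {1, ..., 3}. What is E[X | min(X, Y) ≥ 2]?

P(min(X, Y) ≥ 2) = 16/27.
Summing X·P(x,y) over outcomes with min(X, Y) ≥ 2 gives 16/9.
E[X | min(X, Y) ≥ 2] = (16/9) / (16/27) = 3.

3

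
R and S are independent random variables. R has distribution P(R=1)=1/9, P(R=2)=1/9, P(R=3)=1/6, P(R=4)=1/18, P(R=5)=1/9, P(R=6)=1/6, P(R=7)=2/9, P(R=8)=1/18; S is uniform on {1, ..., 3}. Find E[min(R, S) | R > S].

P(R > S) = 41/54.
Summing min(R,S)·P(x,y) over outcomes with R > S gives 77/54.
E[min(R, S) | R > S] = (77/54) / (41/54) = 77/41.

77/41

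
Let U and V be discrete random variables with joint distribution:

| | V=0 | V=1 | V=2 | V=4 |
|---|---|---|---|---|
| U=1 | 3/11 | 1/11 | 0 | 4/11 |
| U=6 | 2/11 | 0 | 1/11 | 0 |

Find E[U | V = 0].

P(V = 0) = 5/11.
Σ U·P over the event = 1·(3/11) + 6·(2/11) = 15/11.
E[U | V = 0] = (15/11) / (5/11) = 3.

3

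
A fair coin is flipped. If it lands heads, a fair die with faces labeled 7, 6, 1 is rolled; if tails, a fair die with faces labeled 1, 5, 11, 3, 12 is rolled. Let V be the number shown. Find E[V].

83/15

E[V | heads] = (7+6+1)/3 = 14/3.
E[V | tails] = (1+5+11+3+12)/5 = 32/5.
E[V] = (1/2)·(14/3) + (1/2)·(32/5) = 83/15.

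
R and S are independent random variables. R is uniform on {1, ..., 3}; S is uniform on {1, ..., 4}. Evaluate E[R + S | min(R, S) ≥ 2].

11/2

Outcomes with min(R, S) ≥ 2: (2,2), (2,3), (2,4), (3,2), (3,3), (3,4), each with probability 1/12.
E[R + S | min(R, S) ≥ 2] = (4 + 5 + 6 + 5 + 6 + 7) / 6 = 11/2.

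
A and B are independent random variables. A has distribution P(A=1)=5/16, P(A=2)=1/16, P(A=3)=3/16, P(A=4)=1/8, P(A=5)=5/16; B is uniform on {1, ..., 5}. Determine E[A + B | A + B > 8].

P(A + B > 8) = 3/20.
Summing (A+B)·P(x,y) over outcomes with A + B > 8 gives 113/80.
E[A + B | A + B > 8] = (113/80) / (3/20) = 113/12.

113/12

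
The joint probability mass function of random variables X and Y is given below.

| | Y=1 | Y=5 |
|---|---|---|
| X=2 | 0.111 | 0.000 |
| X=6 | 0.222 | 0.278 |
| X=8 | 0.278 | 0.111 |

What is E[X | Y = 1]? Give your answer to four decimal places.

6.1833

P(Y = 1) = 0.611.
Summing X·P(X=x,Y=y) over the conditioning event gives 3.778.
E[X | Y = 1] = (3.778) / (0.611) = 6.1833.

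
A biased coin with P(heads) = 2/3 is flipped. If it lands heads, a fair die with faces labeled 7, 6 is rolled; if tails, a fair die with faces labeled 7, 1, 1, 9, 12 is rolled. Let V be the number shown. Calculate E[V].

19/3

E[V | heads] = (7+6)/2 = 13/2.
E[V | tails] = (7+1+1+9+12)/5 = 6.
By the law of total expectation,
E[V] = (2/3)·(13/2) + (1/3)·(6) = 19/3.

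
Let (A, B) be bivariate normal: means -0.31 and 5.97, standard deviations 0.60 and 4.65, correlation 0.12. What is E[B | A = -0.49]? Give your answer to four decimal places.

For a bivariate normal, E[B | A=x] = μ_B + ρ·(σ_B/σ_A)·(x − μ_A).
E[B | A=-0.49] = 5.97 + (0.12)·(4.65/0.60)·(-0.49 − (-0.31)) = 5.97 + (0.93)·(-0.18) = 5.8026.

5.8026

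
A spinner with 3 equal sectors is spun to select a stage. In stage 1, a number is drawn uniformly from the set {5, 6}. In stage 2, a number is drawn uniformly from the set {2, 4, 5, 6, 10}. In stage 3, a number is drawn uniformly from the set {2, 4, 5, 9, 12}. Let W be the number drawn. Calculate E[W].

E[W | stage 1] = (5+6)/2 = 11/2.
E[W | stage 2] = (2+4+5+6+10)/5 = 27/5.
E[W | stage 3] = (2+4+5+9+12)/5 = 32/5.
E[W] = (1/3)·(11/2) + (1/3)·(27/5) + (1/3)·(32/5) = 173/30.

173/30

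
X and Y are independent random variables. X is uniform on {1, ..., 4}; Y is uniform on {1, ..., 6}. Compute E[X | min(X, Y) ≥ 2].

3

P(min(X, Y) ≥ 2) = 5/8.
Summing X·P(x,y) over outcomes with min(X, Y) ≥ 2 gives 15/8.
E[X | min(X, Y) ≥ 2] = (15/8) / (5/8) = 3.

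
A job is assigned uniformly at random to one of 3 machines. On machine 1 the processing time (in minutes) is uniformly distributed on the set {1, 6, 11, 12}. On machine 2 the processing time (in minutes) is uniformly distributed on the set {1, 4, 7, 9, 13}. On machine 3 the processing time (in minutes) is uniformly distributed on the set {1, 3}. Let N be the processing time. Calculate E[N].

163/30

E[N | machine 1] = (1+6+11+12)/4 = 15/2.
E[N | machine 2] = (1+4+7+9+13)/5 = 34/5.
E[N | machine 3] = (1+3)/2 = 2.
E[N] = (1/3)·(15/2) + (1/3)·(34/5) + (1/3)·(2) = 163/30.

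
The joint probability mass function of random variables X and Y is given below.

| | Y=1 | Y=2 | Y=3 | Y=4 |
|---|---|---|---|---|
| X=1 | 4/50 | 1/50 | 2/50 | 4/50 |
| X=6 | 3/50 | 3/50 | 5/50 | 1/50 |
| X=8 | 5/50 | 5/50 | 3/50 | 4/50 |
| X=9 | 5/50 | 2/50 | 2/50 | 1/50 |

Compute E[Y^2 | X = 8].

P(X = 8) = 17/50.
Σ Y^2·P over the event = 1·(5/50) + 4·(5/50) + 9·(3/50) + 16·(4/50) = 58/25.
E[Y^2 | X = 8] = (58/25) / (17/50) = 116/17.

116/17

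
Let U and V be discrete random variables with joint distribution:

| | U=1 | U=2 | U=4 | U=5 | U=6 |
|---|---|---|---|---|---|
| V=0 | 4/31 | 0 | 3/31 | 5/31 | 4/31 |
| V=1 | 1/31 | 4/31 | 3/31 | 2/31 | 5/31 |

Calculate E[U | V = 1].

61/15

P(V = 1) = 15/31.
Summing U·P(U=x,V=y) over the conditioning event gives 61/31.
E[U | V = 1] = (61/31) / (15/31) = 61/15.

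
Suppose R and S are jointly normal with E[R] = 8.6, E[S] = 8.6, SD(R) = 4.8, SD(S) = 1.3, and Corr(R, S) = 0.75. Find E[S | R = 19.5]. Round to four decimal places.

For a bivariate normal, E[S | R=x] = μ_S + ρ·(σ_S/σ_R)·(x − μ_R).
E[S | R=19.5] = 8.6 + (0.75)·(1.3/4.8)·(19.5 − (8.6)) = 8.6 + (0.203125)·(10.9) = 10.8141.

10.8141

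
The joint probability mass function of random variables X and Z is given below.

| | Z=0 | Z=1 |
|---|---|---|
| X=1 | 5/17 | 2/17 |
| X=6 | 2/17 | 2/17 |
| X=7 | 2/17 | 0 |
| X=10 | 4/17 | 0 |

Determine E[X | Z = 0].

71/13

P(Z = 0) = 13/17.
Summing X·P(X=x,Z=y) over the conditioning event gives 71/17.
E[X | Z = 0] = (71/17) / (13/17) = 71/13.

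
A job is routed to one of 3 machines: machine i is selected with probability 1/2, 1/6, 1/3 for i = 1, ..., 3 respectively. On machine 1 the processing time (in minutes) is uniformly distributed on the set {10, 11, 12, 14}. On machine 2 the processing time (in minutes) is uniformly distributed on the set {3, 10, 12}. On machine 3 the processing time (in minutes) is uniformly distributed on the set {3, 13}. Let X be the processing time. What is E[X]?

715/72

E[X | machine 1] = (10+11+12+14)/4 = 47/4.
E[X | machine 2] = (3+10+12)/3 = 25/3.
E[X | machine 3] = (3+13)/2 = 8.
E[X] = (1/2)·(47/4) + (1/6)·(25/3) + (1/3)·(8) = 715/72.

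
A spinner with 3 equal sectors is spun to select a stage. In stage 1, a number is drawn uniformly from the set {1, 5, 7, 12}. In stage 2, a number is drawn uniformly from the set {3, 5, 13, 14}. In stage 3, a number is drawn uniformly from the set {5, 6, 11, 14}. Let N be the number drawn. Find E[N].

8

E[N | stage 1] = (1+5+7+12)/4 = 25/4.
E[N | stage 2] = (3+5+13+14)/4 = 35/4.
E[N | stage 3] = (5+6+11+14)/4 = 9.
By the law of total expectation,
E[N] = (1/3)·(25/4) + (1/3)·(35/4) + (1/3)·(9) = 8.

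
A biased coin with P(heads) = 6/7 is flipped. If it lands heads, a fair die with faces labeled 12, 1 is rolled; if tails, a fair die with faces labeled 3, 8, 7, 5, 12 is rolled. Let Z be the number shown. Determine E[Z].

E[Z | heads] = (12+1)/2 = 13/2.
E[Z | tails] = (3+8+7+5+12)/5 = 7.
E[Z] = (6/7)·(13/2) + (1/7)·(7) = 46/7.

46/7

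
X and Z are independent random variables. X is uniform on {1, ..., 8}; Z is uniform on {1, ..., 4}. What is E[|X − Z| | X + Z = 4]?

Outcomes with X + Z = 4: (1,3), (2,2), (3,1), each with probability 1/32.
E[|X − Z| | X + Z = 4] = (2 + 0 + 2) / 3 = 4/3.

4/3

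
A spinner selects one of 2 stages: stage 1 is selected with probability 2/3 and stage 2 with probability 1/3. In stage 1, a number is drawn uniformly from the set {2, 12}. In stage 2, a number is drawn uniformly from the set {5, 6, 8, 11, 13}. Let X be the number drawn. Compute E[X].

E[X | stage 1] = (2+12)/2 = 7.
E[X | stage 2] = (5+6+8+11+13)/5 = 43/5.
By the law of total expectation,
E[X] = (2/3)·(7) + (1/3)·(43/5) = 113/15.

113/15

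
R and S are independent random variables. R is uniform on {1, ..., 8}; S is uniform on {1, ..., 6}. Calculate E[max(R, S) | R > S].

160/27

P(R > S) = 9/16.
Summing max(R,S)·P(x,y) over outcomes with R > S gives 10/3.
E[max(R, S) | R > S] = (10/3) / (9/16) = 160/27.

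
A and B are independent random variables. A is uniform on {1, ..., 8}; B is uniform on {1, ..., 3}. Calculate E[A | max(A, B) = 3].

P(max(A, B) = 3) = 5/24.
Summing A·P(x,y) over outcomes with max(A, B) = 3 gives 1/2.
E[A | max(A, B) = 3] = (1/2) / (5/24) = 12/5.

12/5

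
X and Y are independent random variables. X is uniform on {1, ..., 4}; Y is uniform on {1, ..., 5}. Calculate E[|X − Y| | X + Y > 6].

Outcomes with X + Y > 6: (2,5), (3,4), (3,5), (4,3), (4,4), (4,5), each with probability 1/20.
E[|X − Y| | X + Y > 6] = (3 + 1 + 2 + 1 + 0 + 1) / 6 = 4/3.

4/3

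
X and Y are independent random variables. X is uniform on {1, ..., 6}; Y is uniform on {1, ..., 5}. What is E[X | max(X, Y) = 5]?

P(max(X, Y) = 5) = 3/10.
Summing X·P(x,y) over outcomes with max(X, Y) = 5 gives 7/6.
E[X | max(X, Y) = 5] = (7/6) / (3/10) = 35/9.

35/9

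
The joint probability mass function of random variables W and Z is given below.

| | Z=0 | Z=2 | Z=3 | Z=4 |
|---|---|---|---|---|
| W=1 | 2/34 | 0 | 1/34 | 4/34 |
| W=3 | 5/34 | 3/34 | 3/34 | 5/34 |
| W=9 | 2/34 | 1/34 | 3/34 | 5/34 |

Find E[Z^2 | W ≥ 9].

111/11

P(W ≥ 9) = 11/34.
Σ Z^2·P over the event = 0·(2/34) + 4·(1/34) + 9·(3/34) + 16·(5/34) = 111/34.
E[Z^2 | W ≥ 9] = (111/34) / (11/34) = 111/11.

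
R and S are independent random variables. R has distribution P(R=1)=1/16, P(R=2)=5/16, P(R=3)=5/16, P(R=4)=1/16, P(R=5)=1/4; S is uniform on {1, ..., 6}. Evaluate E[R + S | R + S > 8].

184/19

P(R + S > 8) = 19/96.
Summing (R+S)·P(x,y) over outcomes with R + S > 8 gives 23/12.
E[R + S | R + S > 8] = (23/12) / (19/96) = 184/19.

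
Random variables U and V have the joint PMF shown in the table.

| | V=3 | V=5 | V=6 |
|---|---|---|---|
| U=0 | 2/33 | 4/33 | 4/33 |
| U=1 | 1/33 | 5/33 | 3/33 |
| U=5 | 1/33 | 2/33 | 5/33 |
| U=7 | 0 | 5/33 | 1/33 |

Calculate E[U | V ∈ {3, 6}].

P(V ∈ {3, 6}) = 17/33.
Σ U·P over the event = 0·(2/33) + 0·(4/33) + 1·(1/33) + 1·(3/33) + 5·(1/33) + 5·(5/33) + 7·(1/33) = 41/33.
E[U | V ∈ {3, 6}] = (41/33) / (17/33) = 41/17.

41/17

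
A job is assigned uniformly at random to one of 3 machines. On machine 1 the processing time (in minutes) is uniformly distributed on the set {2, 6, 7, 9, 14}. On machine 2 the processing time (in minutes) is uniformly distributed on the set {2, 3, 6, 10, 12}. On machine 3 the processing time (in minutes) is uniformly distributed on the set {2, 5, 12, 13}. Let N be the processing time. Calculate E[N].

37/5

E[N | machine 1] = (2+6+7+9+14)/5 = 38/5.
E[N | machine 2] = (2+3+6+10+12)/5 = 33/5.
E[N | machine 3] = (2+5+12+13)/4 = 8.
E[N] = (1/3)·(38/5) + (1/3)·(33/5) + (1/3)·(8) = 37/5.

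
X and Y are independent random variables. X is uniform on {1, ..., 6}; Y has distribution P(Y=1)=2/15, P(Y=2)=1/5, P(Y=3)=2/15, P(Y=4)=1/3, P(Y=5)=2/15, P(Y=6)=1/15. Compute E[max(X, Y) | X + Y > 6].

129/25

P(X + Y > 6) = 5/9.
Summing max(X,Y)·P(x,y) over outcomes with X + Y > 6 gives 43/15.
E[max(X, Y) | X + Y > 6] = (43/15) / (5/9) = 129/25.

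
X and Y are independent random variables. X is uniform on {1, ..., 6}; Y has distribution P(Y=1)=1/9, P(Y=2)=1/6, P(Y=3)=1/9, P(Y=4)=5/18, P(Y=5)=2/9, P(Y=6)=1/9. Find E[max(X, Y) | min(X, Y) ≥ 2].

381/80

P(min(X, Y) ≥ 2) = 20/27.
Summing max(X,Y)·P(x,y) over outcomes with min(X, Y) ≥ 2 gives 127/36.
E[max(X, Y) | min(X, Y) ≥ 2] = (127/36) / (20/27) = 381/80.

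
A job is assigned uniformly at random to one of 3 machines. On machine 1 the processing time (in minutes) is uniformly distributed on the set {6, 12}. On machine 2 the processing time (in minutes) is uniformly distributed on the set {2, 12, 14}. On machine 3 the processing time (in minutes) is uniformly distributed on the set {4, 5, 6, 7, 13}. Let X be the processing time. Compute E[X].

E[X | machine 1] = (6+12)/2 = 9.
E[X | machine 2] = (2+12+14)/3 = 28/3.
E[X | machine 3] = (4+5+6+7+13)/5 = 7.
By the law of total expectation,
E[X] = (1/3)·(9) + (1/3)·(28/3) + (1/3)·(7) = 76/9.

76/9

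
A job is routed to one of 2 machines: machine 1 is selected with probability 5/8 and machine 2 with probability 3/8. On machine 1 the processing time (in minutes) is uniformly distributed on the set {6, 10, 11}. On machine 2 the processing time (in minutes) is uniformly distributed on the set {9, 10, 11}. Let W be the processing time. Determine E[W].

75/8

E[W | machine 1] = (6+10+11)/3 = 9.
E[W | machine 2] = (9+10+11)/3 = 10.
By the law of total expectation,
E[W] = (5/8)·(9) + (3/8)·(10) = 75/8.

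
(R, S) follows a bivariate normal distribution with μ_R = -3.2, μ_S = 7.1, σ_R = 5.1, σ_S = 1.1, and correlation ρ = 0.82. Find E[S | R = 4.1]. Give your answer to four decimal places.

For a bivariate normal, E[S | R=x] = μ_S + ρ·(σ_S/σ_R)·(x − μ_R).
E[S | R=4.1] = 7.1 + (0.82)·(1.1/5.1)·(4.1 − (-3.2)) = 7.1 + (0.17686)·(7.3) = 8.3911.

8.3911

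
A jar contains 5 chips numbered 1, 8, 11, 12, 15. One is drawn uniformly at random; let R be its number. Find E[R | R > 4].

23/2

P(R > 4) = 4/5.
Σ over the event: 8·1/5 + 11·1/5 + 12·1/5 + 15·1/5 = 46/5.
E[R | R > 4] = (46/5) / (4/5) = 23/2.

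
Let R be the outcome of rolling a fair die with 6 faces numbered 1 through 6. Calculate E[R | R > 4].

Given R > 4, R is equally likely to be any of {5, 6}.
E[R | R > 4] = (5 + 6) / 2 = 11/2.

11/2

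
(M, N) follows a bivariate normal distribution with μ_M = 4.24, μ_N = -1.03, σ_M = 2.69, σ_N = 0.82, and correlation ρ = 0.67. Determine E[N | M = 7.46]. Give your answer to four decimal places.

-0.3724

For a bivariate normal, E[N | M=x] = μ_N + ρ·(σ_N/σ_M)·(x − μ_M).
E[N | M=7.46] = -1.03 + (0.67)·(0.82/2.69)·(7.46 − (4.24)) = -1.03 + (0.204238)·(3.22) = -0.3724.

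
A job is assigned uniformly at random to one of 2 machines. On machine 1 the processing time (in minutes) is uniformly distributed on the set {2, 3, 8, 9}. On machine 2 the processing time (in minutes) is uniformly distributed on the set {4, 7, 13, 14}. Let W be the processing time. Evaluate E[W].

E[W | machine 1] = (2+3+8+9)/4 = 11/2.
E[W | machine 2] = (4+7+13+14)/4 = 19/2.
E[W] = (1/2)·(11/2) + (1/2)·(19/2) = 15/2.

15/2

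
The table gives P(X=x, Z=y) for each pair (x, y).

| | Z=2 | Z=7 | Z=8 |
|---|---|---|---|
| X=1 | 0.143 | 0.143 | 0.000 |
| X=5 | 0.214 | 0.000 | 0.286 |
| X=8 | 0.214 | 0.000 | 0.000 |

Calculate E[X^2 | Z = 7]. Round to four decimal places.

1.0000

P(Z = 7) = 0.143.
Σ X^2·P over the event = 1·(0.143) = 0.143.
E[X^2 | Z = 7] = (0.143) / (0.143) = 1.0000.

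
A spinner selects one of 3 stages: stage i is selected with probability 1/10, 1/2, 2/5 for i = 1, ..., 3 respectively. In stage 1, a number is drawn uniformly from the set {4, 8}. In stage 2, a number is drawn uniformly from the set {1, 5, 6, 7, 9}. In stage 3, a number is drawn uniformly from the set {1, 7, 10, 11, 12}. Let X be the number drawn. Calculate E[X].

167/25

E[X | stage 1] = (4+8)/2 = 6.
E[X | stage 2] = (1+5+6+7+9)/5 = 28/5.
E[X | stage 3] = (1+7+10+11+12)/5 = 41/5.
By the law of total expectation,
E[X] = (1/10)·(6) + (1/2)·(28/5) + (2/5)·(41/5) = 167/25.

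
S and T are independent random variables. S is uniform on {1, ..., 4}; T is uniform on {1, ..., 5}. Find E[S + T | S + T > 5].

P(S + T > 5) = 1/2.
Summing (S+T)·P(x,y) over outcomes with S + T > 5 gives 7/2.
E[S + T | S + T > 5] = (7/2) / (1/2) = 7.

7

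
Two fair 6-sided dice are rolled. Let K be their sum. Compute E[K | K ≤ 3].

8/3

P(K ≤ 3) = 1/12.
Σ over the event: 2·1/36 + 3·1/18 = 2/9.
E[K | K ≤ 3] = (2/9) / (1/12) = 8/3.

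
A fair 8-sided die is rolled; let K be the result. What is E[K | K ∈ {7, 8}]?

15/2

P(K ∈ {7, 8}) = 1/4.
Σ over the event: 7·1/8 + 8·1/8 = 15/8.
E[K | K ∈ {7, 8}] = (15/8) / (1/4) = 15/2.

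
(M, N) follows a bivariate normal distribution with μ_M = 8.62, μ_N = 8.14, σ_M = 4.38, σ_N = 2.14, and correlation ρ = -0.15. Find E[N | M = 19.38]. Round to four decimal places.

The regression of N on M has slope ρ·σ_N/σ_M and passes through (μ_M, μ_N).
E[N | M=19.38] = 8.14 + (-0.15)·(2.14/4.38)·(19.38 − (8.62)) = 8.14 + (-0.073288)·(10.76) = 7.3514.

7.3514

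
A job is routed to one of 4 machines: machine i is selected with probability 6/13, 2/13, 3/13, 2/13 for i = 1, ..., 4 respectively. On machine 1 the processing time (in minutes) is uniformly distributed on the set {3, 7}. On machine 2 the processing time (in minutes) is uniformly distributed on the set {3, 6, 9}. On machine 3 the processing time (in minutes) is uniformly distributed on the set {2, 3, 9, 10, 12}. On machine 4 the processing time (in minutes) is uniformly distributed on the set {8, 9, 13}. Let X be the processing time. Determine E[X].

418/65

E[X | machine 1] = (3+7)/2 = 5.
E[X | machine 2] = (3+6+9)/3 = 6.
E[X | machine 3] = (2+3+9+10+12)/5 = 36/5.
E[X | machine 4] = (8+9+13)/3 = 10.
By the law of total expectation,
E[X] = (6/13)·(5) + (2/13)·(6) + (3/13)·(36/5) + (2/13)·(10) = 418/65.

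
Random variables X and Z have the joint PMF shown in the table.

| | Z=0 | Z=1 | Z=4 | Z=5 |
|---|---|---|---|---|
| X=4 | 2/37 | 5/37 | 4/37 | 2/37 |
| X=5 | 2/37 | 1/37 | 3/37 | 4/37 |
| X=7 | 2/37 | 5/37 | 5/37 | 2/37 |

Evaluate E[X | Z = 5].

P(Z = 5) = 8/37.
Σ X·P over the event = 4·(2/37) + 5·(4/37) + 7·(2/37) = 42/37.
E[X | Z = 5] = (42/37) / (8/37) = 21/4.

21/4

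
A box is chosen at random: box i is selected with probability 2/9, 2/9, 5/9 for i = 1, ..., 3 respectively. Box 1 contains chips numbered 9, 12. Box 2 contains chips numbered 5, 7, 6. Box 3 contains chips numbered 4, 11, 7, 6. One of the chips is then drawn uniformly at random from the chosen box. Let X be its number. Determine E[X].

68/9

E[X | box 1] = (9+12)/2 = 21/2.
E[X | box 2] = (5+7+6)/3 = 6.
E[X | box 3] = (4+11+7+6)/4 = 7.
By the law of total expectation,
E[X] = (2/9)·(21/2) + (2/9)·(6) + (5/9)·(7) = 68/9.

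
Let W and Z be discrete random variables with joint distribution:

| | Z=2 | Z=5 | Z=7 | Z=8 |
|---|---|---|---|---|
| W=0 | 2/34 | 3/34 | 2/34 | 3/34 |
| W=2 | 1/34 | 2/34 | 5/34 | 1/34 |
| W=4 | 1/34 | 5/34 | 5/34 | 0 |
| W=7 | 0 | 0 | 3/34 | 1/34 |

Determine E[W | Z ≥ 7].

P(Z ≥ 7) = 10/17.
Σ W·P over the event = 0·(2/34) + 0·(3/34) + 2·(5/34) + 2·(1/34) + 4·(5/34) + 7·(3/34) + 7·(1/34) = 30/17.
E[W | Z ≥ 7] = (30/17) / (10/17) = 3.

3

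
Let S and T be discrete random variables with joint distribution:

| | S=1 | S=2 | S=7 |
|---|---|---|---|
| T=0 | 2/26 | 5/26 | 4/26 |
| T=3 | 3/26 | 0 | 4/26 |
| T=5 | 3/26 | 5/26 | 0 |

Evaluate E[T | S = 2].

5/2

P(S = 2) = 5/13.
Summing T·P(S=x,T=y) over the conditioning event gives 25/26.
E[T | S = 2] = (25/26) / (5/13) = 5/2.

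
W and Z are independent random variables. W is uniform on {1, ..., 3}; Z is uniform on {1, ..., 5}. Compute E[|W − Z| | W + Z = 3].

P(W + Z = 3) = 2/15.
Summing |W−Z|·P(x,y) over outcomes with W + Z = 3 gives 2/15.
E[|W − Z| | W + Z = 3] = (2/15) / (2/15) = 1.

1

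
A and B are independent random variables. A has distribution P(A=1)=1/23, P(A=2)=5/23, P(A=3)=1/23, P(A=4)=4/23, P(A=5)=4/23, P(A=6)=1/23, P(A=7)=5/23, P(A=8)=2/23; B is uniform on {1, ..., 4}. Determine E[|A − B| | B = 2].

P(B = 2) = 1/4.
Summing |A−B|·P(x,y) over outcomes with B = 2 gives 63/92.
E[|A − B| | B = 2] = (63/92) / (1/4) = 63/23.

63/23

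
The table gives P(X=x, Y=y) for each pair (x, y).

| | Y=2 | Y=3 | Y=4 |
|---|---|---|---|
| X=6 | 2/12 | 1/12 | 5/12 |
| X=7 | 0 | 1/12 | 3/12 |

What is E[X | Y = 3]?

13/2

P(Y = 3) = 1/6.
Σ X·P over the event = 6·(1/12) + 7·(1/12) = 13/12.
E[X | Y = 3] = (13/12) / (1/6) = 13/2.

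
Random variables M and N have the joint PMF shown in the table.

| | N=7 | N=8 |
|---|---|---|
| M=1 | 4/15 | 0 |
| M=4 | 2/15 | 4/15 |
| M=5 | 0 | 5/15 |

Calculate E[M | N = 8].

41/9

P(N = 8) = 3/5.
Summing M·P(M=x,N=y) over the conditioning event gives 41/15.
E[M | N = 8] = (41/15) / (3/5) = 41/9.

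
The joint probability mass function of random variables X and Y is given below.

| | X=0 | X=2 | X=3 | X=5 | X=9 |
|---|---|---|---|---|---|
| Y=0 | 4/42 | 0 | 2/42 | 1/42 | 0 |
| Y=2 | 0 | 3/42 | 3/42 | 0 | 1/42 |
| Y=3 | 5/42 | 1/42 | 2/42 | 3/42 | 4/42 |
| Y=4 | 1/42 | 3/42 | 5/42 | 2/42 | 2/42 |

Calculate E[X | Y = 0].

11/7

P(Y = 0) = 1/6.
Σ X·P over the event = 0·(4/42) + 3·(2/42) + 5·(1/42) = 11/42.
E[X | Y = 0] = (11/42) / (1/6) = 11/7.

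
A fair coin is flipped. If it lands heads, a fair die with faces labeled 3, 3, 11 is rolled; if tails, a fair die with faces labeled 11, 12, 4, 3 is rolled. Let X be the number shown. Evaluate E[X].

E[X | heads] = (3+3+11)/3 = 17/3.
E[X | tails] = (11+12+4+3)/4 = 15/2.
E[X] = (1/2)·(17/3) + (1/2)·(15/2) = 79/12.

79/12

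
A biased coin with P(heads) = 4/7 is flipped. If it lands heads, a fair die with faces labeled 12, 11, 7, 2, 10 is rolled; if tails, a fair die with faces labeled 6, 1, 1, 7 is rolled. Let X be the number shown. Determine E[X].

E[X | heads] = (12+11+7+2+10)/5 = 42/5.
E[X | tails] = (6+1+1+7)/4 = 15/4.
E[X] = (4/7)·(42/5) + (3/7)·(15/4) = 897/140.

897/140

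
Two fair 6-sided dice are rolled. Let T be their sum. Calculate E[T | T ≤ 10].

P(T ≤ 10) = 11/12.
E[T | T ≤ 10] = (109/18) / (11/12) = 218/33.

218/33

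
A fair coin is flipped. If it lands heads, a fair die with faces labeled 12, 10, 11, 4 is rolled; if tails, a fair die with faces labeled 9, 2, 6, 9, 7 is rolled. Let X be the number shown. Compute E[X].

E[X | heads] = (12+10+11+4)/4 = 37/4.
E[X | tails] = (9+2+6+9+7)/5 = 33/5.
By the law of total expectation,
E[X] = (1/2)·(37/4) + (1/2)·(33/5) = 317/40.

317/40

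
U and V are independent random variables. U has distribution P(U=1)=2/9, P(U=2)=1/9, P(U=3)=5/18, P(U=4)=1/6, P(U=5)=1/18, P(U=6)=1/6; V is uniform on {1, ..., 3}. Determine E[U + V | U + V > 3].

P(U + V > 3) = 22/27.
Summing (U+V)·P(x,y) over outcomes with U + V > 3 gives 128/27.
E[U + V | U + V > 3] = (128/27) / (22/27) = 64/11.

64/11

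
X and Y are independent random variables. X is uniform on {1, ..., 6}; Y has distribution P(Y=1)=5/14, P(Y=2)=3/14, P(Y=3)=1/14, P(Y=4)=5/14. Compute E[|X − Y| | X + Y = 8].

14/9

P(X + Y = 8) = 3/28.
Summing |X−Y|·P(x,y) over outcomes with X + Y = 8 gives 1/6.
E[|X − Y| | X + Y = 8] = (1/6) / (3/28) = 14/9.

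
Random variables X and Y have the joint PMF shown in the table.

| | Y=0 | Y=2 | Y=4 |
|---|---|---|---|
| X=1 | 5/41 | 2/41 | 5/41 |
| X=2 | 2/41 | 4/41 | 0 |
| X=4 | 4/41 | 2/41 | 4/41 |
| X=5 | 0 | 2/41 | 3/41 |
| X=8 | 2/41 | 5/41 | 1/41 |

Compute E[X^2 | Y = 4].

P(Y = 4) = 13/41.
Σ X^2·P over the event = 1·(5/41) + 16·(4/41) + 25·(3/41) + 64·(1/41) = 208/41.
E[X^2 | Y = 4] = (208/41) / (13/41) = 16.

16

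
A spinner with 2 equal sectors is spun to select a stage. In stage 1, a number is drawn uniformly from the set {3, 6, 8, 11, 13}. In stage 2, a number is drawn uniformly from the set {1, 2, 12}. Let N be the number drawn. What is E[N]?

E[N | stage 1] = (3+6+8+11+13)/5 = 41/5.
E[N | stage 2] = (1+2+12)/3 = 5.
E[N] = (1/2)·(41/5) + (1/2)·(5) = 33/5.

33/5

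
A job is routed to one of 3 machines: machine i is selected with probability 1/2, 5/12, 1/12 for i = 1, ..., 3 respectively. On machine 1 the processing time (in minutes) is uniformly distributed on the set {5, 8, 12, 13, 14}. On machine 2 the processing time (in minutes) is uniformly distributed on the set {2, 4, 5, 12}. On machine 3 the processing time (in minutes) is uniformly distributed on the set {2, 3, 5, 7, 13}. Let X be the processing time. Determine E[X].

1943/240

E[X | machine 1] = (5+8+12+13+14)/5 = 52/5.
E[X | machine 2] = (2+4+5+12)/4 = 23/4.
E[X | machine 3] = (2+3+5+7+13)/5 = 6.
By the law of total expectation,
E[X] = (1/2)·(52/5) + (5/12)·(23/4) + (1/12)·(6) = 1943/240.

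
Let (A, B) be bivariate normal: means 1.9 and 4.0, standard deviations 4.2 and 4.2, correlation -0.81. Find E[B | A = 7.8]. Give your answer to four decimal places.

-0.7790

E[B | A=x] = μ_B + ρ(σ_B/σ_A)(x − μ_A) for jointly normal variables.
E[B | A=7.8] = 4.0 + (-0.81)·(4.2/4.2)·(7.8 − (1.9)) = 4.0 + (-0.81)·(5.9) = -0.7790.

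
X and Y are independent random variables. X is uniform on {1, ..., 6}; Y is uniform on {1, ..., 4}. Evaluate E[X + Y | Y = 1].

9/2

P(Y = 1) = 1/4.
Summing (X+Y)·P(x,y) over outcomes with Y = 1 gives 9/8.
E[X + Y | Y = 1] = (9/8) / (1/4) = 9/2.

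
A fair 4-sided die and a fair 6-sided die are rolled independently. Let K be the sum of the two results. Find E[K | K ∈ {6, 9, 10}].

52/7

P(K ∈ {6, 9, 10}) = 7/24.
Σ over the event: 6·1/6 + 9·1/12 + 10·1/24 = 13/6.
E[K | K ∈ {6, 9, 10}] = (13/6) / (7/24) = 52/7.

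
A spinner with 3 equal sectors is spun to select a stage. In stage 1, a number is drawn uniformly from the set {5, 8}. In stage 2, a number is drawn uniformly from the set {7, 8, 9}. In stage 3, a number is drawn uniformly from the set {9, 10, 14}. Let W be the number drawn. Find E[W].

17/2

E[W | stage 1] = (5+8)/2 = 13/2.
E[W | stage 2] = (7+8+9)/3 = 8.
E[W | stage 3] = (9+10+14)/3 = 11.
E[W] = (1/3)·(13/2) + (1/3)·(8) + (1/3)·(11) = 17/2.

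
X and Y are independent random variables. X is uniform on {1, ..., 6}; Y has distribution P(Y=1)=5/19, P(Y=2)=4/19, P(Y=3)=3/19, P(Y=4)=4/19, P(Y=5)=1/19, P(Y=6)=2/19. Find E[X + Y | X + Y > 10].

57/5

P(X + Y > 10) = 5/114.
Summing (X+Y)·P(x,y) over outcomes with X + Y > 10 gives 1/2.
E[X + Y | X + Y > 10] = (1/2) / (5/114) = 57/5.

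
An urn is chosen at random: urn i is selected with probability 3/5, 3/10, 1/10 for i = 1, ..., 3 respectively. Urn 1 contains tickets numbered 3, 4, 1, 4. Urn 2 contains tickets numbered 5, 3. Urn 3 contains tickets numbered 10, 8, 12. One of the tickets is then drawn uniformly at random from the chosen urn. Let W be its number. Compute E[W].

4

E[W | urn 1] = (3+4+1+4)/4 = 3.
E[W | urn 2] = (5+3)/2 = 4.
E[W | urn 3] = (10+8+12)/3 = 10.
By the law of total expectation,
E[W] = (3/5)·(3) + (3/10)·(4) + (1/10)·(10) = 4.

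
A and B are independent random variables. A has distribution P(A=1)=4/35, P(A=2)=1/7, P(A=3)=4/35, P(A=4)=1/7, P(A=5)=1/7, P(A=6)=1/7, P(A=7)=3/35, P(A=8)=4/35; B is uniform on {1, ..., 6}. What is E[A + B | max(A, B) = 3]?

101/21

P(max(A, B) = 3) = 1/10.
Summing (A+B)·P(x,y) over outcomes with max(A, B) = 3 gives 101/210.
E[A + B | max(A, B) = 3] = (101/210) / (1/10) = 101/21.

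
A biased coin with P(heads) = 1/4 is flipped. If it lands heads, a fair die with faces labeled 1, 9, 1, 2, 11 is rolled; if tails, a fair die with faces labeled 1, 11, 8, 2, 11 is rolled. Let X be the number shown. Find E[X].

123/20

E[X | heads] = (1+9+1+2+11)/5 = 24/5.
E[X | tails] = (1+11+8+2+11)/5 = 33/5.
E[X] = (1/4)·(24/5) + (3/4)·(33/5) = 123/20.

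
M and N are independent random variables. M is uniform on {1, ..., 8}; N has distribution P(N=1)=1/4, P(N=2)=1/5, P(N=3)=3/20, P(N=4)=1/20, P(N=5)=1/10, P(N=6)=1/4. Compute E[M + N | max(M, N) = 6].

137/15

P(max(M, N) = 6) = 9/32.
Summing (M+N)·P(x,y) over outcomes with max(M, N) = 6 gives 411/160.
E[M + N | max(M, N) = 6] = (411/160) / (9/32) = 137/15.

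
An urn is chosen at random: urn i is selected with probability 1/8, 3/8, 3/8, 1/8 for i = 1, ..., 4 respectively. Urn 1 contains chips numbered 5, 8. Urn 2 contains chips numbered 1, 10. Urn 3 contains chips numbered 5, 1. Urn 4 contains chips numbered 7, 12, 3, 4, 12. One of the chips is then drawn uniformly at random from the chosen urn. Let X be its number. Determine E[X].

E[X | urn 1] = (5+8)/2 = 13/2.
E[X | urn 2] = (1+10)/2 = 11/2.
E[X | urn 3] = (5+1)/2 = 3.
E[X | urn 4] = (7+12+3+4+12)/5 = 38/5.
By the law of total expectation,
E[X] = (1/8)·(13/2) + (3/8)·(11/2) + (3/8)·(3) + (1/8)·(38/5) = 99/20.

99/20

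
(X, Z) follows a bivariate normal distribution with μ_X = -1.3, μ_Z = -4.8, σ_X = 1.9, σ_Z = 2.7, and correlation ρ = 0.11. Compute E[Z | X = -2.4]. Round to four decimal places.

-4.9719

E[Z | X=x] = μ_Z + ρ(σ_Z/σ_X)(x − μ_X) for jointly normal variables.
E[Z | X=-2.4] = -4.8 + (0.11)·(2.7/1.9)·(-2.4 − (-1.3)) = -4.8 + (0.156316)·(-1.1) = -4.9719.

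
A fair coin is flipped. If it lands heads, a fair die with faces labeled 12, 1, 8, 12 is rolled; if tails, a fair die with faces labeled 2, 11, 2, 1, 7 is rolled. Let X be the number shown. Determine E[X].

E[X | heads] = (12+1+8+12)/4 = 33/4.
E[X | tails] = (2+11+2+1+7)/5 = 23/5.
E[X] = (1/2)·(33/4) + (1/2)·(23/5) = 257/40.

257/40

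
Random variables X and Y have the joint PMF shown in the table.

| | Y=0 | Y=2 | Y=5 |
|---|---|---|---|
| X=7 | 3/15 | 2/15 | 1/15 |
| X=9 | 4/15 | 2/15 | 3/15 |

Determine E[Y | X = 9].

19/9

P(X = 9) = 3/5.
Summing Y·P(X=x,Y=y) over the conditioning event gives 19/15.
E[Y | X = 9] = (19/15) / (3/5) = 19/9.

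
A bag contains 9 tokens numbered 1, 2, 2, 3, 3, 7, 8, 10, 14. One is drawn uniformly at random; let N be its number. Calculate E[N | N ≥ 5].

39/4

P(N ≥ 5) = 4/9.
Σ over the event: 7·1/9 + 8·1/9 + 10·1/9 + 14·1/9 = 13/3.
E[N | N ≥ 5] = (13/3) / (4/9) = 39/4.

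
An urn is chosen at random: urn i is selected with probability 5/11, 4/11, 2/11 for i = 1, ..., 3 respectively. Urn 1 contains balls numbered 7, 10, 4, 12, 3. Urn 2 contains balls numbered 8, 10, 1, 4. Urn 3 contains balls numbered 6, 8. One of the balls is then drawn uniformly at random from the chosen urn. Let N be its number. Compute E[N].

E[N | urn 1] = (7+10+4+12+3)/5 = 36/5.
E[N | urn 2] = (8+10+1+4)/4 = 23/4.
E[N | urn 3] = (6+8)/2 = 7.
E[N] = (5/11)·(36/5) + (4/11)·(23/4) + (2/11)·(7) = 73/11.

73/11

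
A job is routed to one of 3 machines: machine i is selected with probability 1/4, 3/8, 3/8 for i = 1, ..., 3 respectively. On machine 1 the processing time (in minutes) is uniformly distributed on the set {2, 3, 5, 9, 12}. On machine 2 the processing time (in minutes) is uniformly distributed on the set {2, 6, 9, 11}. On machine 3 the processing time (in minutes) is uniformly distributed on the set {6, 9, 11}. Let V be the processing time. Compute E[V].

297/40

E[V | machine 1] = (2+3+5+9+12)/5 = 31/5.
E[V | machine 2] = (2+6+9+11)/4 = 7.
E[V | machine 3] = (6+9+11)/3 = 26/3.
By the law of total expectation,
E[V] = (1/4)·(31/5) + (3/8)·(7) + (3/8)·(26/3) = 297/40.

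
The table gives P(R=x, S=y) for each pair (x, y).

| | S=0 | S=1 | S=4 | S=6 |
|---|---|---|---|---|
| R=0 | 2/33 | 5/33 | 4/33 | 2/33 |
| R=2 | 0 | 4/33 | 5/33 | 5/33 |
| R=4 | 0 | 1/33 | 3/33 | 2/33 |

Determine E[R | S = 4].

P(S = 4) = 4/11.
Summing R·P(R=x,S=y) over the conditioning event gives 2/3.
E[R | S = 4] = (2/3) / (4/11) = 11/6.

11/6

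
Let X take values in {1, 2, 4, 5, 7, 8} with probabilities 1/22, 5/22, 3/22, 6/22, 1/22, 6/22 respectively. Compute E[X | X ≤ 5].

53/15

P(X ≤ 5) = 15/22.
Σ over the event: 1·1/22 + 2·5/22 + 4·3/22 + 5·3/11 = 53/22.
E[X | X ≤ 5] = (53/22) / (15/22) = 53/15.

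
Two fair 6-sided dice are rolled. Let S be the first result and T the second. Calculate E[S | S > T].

P(S > T) = 5/12.
Summing S·P(x,y) over outcomes with S > T gives 35/18.
E[S | S > T] = (35/18) / (5/12) = 14/3.

14/3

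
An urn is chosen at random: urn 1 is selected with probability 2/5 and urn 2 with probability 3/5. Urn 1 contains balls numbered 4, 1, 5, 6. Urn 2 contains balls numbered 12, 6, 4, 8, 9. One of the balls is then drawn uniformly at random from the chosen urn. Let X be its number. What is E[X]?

E[X | urn 1] = (4+1+5+6)/4 = 4.
E[X | urn 2] = (12+6+4+8+9)/5 = 39/5.
E[X] = (2/5)·(4) + (3/5)·(39/5) = 157/25.

157/25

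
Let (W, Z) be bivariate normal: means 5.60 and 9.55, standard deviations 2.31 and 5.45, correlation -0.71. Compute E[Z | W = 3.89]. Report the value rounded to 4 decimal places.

12.4144

For a bivariate normal, E[Z | W=x] = μ_Z + ρ·(σ_Z/σ_W)·(x − μ_W).
E[Z | W=3.89] = 9.55 + (-0.71)·(5.45/2.31)·(3.89 − (5.60)) = 9.55 + (-1.6751)·(-1.71) = 12.4144.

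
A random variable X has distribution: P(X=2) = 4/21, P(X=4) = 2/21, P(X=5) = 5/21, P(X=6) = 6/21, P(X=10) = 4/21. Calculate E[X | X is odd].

P(X is odd) = 5/21.
Σ over the event: 5·5/21 = 25/21.
E[X | X is odd] = (25/21) / (5/21) = 5.

5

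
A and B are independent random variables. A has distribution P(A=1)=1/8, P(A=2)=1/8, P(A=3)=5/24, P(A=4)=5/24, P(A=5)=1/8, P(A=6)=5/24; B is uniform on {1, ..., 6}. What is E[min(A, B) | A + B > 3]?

124/45

P(A + B > 3) = 15/16.
Summing min(A,B)·P(x,y) over outcomes with A + B > 3 gives 31/12.
E[min(A, B) | A + B > 3] = (31/12) / (15/16) = 124/45.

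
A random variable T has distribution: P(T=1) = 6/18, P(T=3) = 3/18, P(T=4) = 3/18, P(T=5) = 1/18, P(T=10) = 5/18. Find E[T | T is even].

P(T is even) = 4/9.
Σ over the event: 4·1/6 + 10·5/18 = 31/9.
E[T | T is even] = (31/9) / (4/9) = 31/4.

31/4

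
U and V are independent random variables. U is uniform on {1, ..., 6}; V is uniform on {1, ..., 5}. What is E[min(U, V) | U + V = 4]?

Outcomes with U + V = 4: (1,3), (2,2), (3,1), each with probability 1/30.
E[min(U, V) | U + V = 4] = (1 + 2 + 1) / 3 = 4/3.

4/3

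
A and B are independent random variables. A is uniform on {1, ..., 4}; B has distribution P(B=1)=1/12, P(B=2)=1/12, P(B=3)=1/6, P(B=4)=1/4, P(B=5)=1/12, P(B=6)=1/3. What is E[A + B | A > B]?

37/7

P(A > B) = 7/48.
Summing (A+B)·P(x,y) over outcomes with A > B gives 37/48.
E[A + B | A > B] = (37/48) / (7/48) = 37/7.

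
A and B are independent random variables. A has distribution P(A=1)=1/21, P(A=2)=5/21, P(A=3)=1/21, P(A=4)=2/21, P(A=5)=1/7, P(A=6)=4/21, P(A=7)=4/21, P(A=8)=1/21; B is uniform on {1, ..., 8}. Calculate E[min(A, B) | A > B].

111/38

P(A > B) = 19/42.
Summing min(A,B)·P(x,y) over outcomes with A > B gives 37/28.
E[min(A, B) | A > B] = (37/28) / (19/42) = 111/38.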